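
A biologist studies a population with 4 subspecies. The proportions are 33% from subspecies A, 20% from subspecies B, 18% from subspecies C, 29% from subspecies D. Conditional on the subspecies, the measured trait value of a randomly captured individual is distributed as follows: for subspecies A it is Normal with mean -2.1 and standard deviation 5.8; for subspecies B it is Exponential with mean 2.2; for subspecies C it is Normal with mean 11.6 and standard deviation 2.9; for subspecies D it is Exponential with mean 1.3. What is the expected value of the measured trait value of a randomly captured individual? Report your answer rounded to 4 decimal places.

2.2120

Component means — A: -2.1; B: 2.2; C: 11.6; D: 1.3.
E[X] = 0.33·-2.1 + 0.2·2.2 + 0.18·11.6 + 0.29·1.3 = 2.212.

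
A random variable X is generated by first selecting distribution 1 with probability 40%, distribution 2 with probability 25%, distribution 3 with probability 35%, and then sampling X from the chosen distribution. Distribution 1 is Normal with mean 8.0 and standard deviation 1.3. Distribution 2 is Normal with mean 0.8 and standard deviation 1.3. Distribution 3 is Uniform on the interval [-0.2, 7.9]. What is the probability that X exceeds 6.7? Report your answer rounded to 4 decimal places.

Conditional on each component, P(X > 6.7): 1: 0.841345; 2: 2.83331e-06; 3: 0.148148.
By total probability, P(X > 6.7) = 0.4·0.841345 + 0.25·2.83331e-06 + 0.35·0.148148 = 0.38839.

0.3884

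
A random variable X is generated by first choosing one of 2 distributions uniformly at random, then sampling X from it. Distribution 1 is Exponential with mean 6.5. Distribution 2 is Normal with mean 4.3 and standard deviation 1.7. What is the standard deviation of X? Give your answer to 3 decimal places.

4.876

Per component, 1: μ=6.5, E[X²]=84.5; 2: μ=4.3, E[X²]=21.38.
E[X] = 0.5·6.5 + 0.5·4.3 = 5.4.
E[X²] = 0.5·84.5 + 0.5·21.38 = 52.94.
Var(X) = E[X²] − (E[X])² = 52.94 − 29.16 = 23.78.
SD(X) = √23.78 = 4.87647.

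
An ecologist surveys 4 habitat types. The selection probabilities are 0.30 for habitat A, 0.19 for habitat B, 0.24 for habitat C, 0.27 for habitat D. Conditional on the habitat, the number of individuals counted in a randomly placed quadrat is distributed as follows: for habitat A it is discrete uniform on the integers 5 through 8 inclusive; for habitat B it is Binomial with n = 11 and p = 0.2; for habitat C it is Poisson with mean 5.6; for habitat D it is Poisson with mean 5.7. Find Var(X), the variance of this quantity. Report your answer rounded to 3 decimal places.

5.913

Per component, A: μ=6.5, E[X²]=43.5; B: μ=2.2, E[X²]=6.6; C: μ=5.6, E[X²]=36.96; D: μ=5.7, E[X²]=38.19.
E[X] = 0.3·6.5 + 0.19·2.2 + 0.24·5.6 + 0.27·5.7 = 5.251.
E[X²] = 0.3·43.5 + 0.19·6.6 + 0.24·36.96 + 0.27·38.19 = 33.4857.
Var(X) = E[X²] − (E[X])² = 33.4857 − 27.573 = 5.9127.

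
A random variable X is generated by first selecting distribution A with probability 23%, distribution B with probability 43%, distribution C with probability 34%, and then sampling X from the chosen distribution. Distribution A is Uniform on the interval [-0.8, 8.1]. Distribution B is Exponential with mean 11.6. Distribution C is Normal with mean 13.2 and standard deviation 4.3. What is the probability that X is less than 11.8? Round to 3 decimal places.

Conditional on each component, P(X < 11.8): A: 1; B: 0.638409; C: 0.372371.
By total probability, P(X < 11.8) = 0.23·1 + 0.43·0.638409 + 0.34·0.372371 = 0.631122.

0.631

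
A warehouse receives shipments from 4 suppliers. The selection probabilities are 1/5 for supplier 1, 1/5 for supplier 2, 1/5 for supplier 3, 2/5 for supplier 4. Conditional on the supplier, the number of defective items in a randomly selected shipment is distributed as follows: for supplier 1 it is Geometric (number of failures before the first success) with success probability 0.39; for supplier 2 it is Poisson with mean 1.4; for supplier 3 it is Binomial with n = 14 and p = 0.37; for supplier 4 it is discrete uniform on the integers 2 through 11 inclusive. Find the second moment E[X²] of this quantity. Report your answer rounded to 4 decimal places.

28.1825

For each component E[X²] = Var + (mean)², giving 1: 6.45694; 2: 3.36; 3: 30.0958; 4: 50.5.
Overall E[X²] = 0.2·6.45694 + 0.2·3.36 + 0.2·30.0958 + 0.4·50.5 = 28.1825.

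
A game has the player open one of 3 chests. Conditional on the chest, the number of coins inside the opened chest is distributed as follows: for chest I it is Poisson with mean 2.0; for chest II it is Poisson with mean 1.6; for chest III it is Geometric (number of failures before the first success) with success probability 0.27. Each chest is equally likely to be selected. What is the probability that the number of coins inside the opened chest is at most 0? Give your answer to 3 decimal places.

0.202

Conditional on each chest, P(X ≤ 0): I: 0.135335; II: 0.201897; III: 0.27.
By total probability, P(X ≤ 0) = 0.333333·0.135335 + 0.333333·0.201897 + 0.333333·0.27 = 0.202411.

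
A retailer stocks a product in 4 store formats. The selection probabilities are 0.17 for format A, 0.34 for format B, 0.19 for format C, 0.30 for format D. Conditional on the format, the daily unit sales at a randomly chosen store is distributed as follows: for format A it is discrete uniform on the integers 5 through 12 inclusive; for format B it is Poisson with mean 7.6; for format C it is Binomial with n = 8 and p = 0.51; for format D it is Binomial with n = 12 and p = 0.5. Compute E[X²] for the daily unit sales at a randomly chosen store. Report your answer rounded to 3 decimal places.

50.640

For each component E[X²] = Var + (mean)², giving A: 77.5; B: 65.36; C: 18.6456; D: 39.
Overall E[X²] = 0.17·77.5 + 0.34·65.36 + 0.19·18.6456 + 0.3·39 = 50.6401.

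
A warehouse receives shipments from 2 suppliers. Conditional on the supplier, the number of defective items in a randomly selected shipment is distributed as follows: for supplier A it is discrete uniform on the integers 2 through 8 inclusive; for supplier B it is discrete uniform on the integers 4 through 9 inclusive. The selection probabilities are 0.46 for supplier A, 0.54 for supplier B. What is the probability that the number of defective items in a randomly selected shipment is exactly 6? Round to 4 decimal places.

0.1557

Conditional on each supplier, P(X = 6): A: 0.142857; B: 0.166667.
By total probability, P(X = 6) = 0.46·0.142857 + 0.54·0.166667 = 0.155714.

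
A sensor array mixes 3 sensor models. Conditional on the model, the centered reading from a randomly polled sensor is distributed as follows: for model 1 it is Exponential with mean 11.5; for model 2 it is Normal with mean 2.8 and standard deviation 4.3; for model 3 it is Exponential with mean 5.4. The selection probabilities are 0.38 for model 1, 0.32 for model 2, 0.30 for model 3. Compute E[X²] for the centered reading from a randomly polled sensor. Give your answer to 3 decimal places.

For each component E[X²] = Var + (mean)², giving 1: 264.5; 2: 26.33; 3: 58.32.
Overall E[X²] = 0.38·264.5 + 0.32·26.33 + 0.3·58.32 = 126.432.

126.432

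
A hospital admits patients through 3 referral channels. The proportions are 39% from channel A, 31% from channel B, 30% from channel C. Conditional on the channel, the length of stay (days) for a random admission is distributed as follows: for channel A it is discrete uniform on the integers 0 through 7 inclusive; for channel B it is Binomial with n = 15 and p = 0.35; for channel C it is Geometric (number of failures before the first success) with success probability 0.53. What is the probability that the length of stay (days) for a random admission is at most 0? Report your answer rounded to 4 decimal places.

0.2082

Conditional on each channel, P(X ≤ 0): A: 0.125; B: 0.00156207; C: 0.53.
By total probability, P(X ≤ 0) = 0.39·0.125 + 0.31·0.00156207 + 0.3·0.53 = 0.208234.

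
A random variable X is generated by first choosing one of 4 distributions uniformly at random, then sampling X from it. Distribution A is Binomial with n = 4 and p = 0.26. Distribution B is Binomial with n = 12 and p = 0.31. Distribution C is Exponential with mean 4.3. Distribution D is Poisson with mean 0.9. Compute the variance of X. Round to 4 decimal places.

8.0365

Per component, A: μ=1.04, E[X²]=1.8512; B: μ=3.72, E[X²]=16.4052; C: μ=4.3, E[X²]=36.98; D: μ=0.9, E[X²]=1.71.
E[X] = 0.25·1.04 + 0.25·3.72 + 0.25·4.3 + 0.25·0.9 = 2.49.
E[X²] = 0.25·1.8512 + 0.25·16.4052 + 0.25·36.98 + 0.25·1.71 = 14.2366.
Var(X) = E[X²] − (E[X])² = 14.2366 − 6.2001 = 8.0365.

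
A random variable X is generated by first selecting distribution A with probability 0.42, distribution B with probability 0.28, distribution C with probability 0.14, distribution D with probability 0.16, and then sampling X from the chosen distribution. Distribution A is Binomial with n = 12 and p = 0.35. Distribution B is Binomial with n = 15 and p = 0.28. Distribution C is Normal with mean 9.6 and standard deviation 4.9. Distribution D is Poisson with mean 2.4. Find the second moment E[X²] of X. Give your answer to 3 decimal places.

31.911

For each component E[X²] = Var + (mean)², giving A: 20.37; B: 20.664; C: 116.17; D: 8.16.
Overall E[X²] = 0.42·20.37 + 0.28·20.664 + 0.14·116.17 + 0.16·8.16 = 31.9107.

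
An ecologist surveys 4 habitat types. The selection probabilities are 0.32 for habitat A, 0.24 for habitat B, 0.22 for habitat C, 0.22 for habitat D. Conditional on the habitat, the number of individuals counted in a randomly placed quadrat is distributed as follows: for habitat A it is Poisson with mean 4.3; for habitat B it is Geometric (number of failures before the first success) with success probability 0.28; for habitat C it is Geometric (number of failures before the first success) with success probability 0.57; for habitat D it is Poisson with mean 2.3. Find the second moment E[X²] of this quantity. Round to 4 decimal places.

For each component E[X²] = Var + (mean)², giving A: 22.79; B: 15.7959; C: 1.89258; D: 7.59.
Overall E[X²] = 0.32·22.79 + 0.24·15.7959 + 0.22·1.89258 + 0.22·7.59 = 13.17.

13.1700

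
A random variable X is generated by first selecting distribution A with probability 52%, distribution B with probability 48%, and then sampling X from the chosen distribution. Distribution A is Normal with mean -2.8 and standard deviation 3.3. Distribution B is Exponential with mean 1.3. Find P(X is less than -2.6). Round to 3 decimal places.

0.273

Conditional on each component, P(X < -2.6): A: 0.524164; B: 0.
By total probability, P(X < -2.6) = 0.52·0.524164 + 0.48·0 = 0.272565.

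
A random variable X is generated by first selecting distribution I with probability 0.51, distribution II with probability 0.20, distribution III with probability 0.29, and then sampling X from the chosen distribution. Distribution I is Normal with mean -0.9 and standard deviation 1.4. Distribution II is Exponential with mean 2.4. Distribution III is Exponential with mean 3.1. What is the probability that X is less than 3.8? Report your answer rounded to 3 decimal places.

0.874

Conditional on each component, P(X < 3.8): I: 0.999606; II: 0.79471; III: 0.706479.
By total probability, P(X < 3.8) = 0.51·0.999606 + 0.2·0.79471 + 0.29·0.706479 = 0.87362.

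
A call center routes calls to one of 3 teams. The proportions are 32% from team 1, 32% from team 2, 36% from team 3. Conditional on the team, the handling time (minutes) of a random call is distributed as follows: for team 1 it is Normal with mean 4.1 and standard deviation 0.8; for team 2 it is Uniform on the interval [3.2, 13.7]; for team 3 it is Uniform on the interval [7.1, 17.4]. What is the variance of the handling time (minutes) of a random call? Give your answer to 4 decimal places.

17.5805

Per component, 1: μ=4.1, E[X²]=17.45; 2: μ=8.45, E[X²]=80.59; 3: μ=12.25, E[X²]=158.903.
E[X] = 0.32·4.1 + 0.32·8.45 + 0.36·12.25 = 8.426.
E[X²] = 0.32·17.45 + 0.32·80.59 + 0.36·158.903 = 88.578.
Var(X) = E[X²] − (E[X])² = 88.578 − 70.9975 = 17.5805.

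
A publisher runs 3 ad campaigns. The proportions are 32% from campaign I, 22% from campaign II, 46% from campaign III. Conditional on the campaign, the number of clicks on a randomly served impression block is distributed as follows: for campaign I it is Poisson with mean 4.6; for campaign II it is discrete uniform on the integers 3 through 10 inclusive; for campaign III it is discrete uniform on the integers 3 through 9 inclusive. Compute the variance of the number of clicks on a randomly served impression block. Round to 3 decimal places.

Per component, I: μ=4.6, E[X²]=25.76; II: μ=6.5, E[X²]=47.5; III: μ=6, E[X²]=40.
E[X] = 0.32·4.6 + 0.22·6.5 + 0.46·6 = 5.662.
E[X²] = 0.32·25.76 + 0.22·47.5 + 0.46·40 = 37.0932.
Var(X) = E[X²] − (E[X])² = 37.0932 − 32.0582 = 5.03496.

5.035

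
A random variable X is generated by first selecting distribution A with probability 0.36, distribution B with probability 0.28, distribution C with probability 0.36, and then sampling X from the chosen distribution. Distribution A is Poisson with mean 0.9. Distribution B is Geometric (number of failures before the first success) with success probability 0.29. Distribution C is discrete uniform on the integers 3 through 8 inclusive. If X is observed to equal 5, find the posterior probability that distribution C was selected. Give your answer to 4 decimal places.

0.7961

Likelihoods P(X=5 | ·): A: 0.00200063; B: 0.0523227; C: 0.166667.
Posterior ∝ prior × likelihood. Numerator for C: 0.36·0.166667 = 0.06.
Normalizing constant: 0.36·0.00200063 + 0.28·0.0523227 + 0.36·0.166667 = 0.0753706.
P(C | observation) = 0.06 / 0.0753706 = 0.796067.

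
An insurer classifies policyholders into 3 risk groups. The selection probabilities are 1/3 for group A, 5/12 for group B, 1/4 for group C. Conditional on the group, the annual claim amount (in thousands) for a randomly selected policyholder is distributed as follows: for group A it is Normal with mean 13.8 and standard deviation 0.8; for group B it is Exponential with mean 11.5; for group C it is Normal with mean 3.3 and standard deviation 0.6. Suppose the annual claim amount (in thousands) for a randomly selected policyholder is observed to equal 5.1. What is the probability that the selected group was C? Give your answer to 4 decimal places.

0.0736

Likelihoods f(5.1 | ·): A: 1.03936e-26; B: 0.0558087; C: 0.00738641.
Posterior ∝ prior × likelihood. Numerator for C: 0.25·0.00738641 = 0.0018466.
Normalizing constant: 0.333333·1.03936e-26 + 0.416667·0.0558087 + 0.25·0.00738641 = 0.0251002.
P(C | observation) = 0.0018466 / 0.0251002 = 0.0735692.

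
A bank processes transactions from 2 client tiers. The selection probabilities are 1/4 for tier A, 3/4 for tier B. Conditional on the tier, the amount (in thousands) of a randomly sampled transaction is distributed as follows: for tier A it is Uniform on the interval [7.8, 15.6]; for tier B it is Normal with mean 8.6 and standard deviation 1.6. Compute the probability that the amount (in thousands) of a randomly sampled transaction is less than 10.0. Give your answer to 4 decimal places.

Conditional on each tier, P(X < 10.0): A: 0.282051; B: 0.809213.
By total probability, P(X < 10.0) = 0.25·0.282051 + 0.75·0.809213 = 0.677423.

0.6774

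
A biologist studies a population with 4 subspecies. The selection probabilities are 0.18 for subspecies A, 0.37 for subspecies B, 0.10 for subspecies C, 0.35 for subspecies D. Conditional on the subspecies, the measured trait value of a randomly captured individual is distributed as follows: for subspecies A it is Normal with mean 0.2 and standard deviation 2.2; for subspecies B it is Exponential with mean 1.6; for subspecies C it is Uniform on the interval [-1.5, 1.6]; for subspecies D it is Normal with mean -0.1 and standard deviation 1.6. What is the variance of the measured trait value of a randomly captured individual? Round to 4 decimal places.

3.3950

Per component, A: μ=0.2, E[X²]=4.88; B: μ=1.6, E[X²]=5.12; C: μ=0.05, E[X²]=0.803333; D: μ=-0.1, E[X²]=2.57.
E[X] = 0.18·0.2 + 0.37·1.6 + 0.1·0.05 + 0.35·-0.1 = 0.598.
E[X²] = 0.18·4.88 + 0.37·5.12 + 0.1·0.803333 + 0.35·2.57 = 3.75263.
Var(X) = E[X²] − (E[X])² = 3.75263 − 0.357604 = 3.39503.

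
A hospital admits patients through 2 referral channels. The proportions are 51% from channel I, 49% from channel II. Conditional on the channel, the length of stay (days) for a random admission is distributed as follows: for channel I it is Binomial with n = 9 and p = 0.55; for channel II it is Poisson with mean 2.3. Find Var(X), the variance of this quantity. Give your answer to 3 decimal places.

Per component, I: μ=4.95, E[X²]=26.73; II: μ=2.3, E[X²]=7.59.
E[X] = 0.51·4.95 + 0.49·2.3 = 3.6515.
E[X²] = 0.51·26.73 + 0.49·7.59 = 17.3514.
Var(X) = E[X²] − (E[X])² = 17.3514 − 13.3335 = 4.01795.

4.018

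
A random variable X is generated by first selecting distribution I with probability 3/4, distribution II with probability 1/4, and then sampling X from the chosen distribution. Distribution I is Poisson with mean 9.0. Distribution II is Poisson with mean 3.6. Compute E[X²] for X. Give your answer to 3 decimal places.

For each component E[X²] = Var + (mean)², giving I: 90; II: 16.56.
Overall E[X²] = 0.75·90 + 0.25·16.56 = 71.64.

71.640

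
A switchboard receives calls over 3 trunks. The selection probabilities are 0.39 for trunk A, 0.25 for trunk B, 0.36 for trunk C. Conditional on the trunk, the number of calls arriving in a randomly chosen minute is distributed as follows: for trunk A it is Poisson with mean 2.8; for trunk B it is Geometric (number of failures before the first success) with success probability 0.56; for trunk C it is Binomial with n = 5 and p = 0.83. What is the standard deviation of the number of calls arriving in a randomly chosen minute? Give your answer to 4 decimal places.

Per component, A: μ=2.8, E[X²]=10.64; B: μ=0.785714, E[X²]=2.02041; C: μ=4.15, E[X²]=17.928.
E[X] = 0.39·2.8 + 0.25·0.785714 + 0.36·4.15 = 2.78243.
E[X²] = 0.39·10.64 + 0.25·2.02041 + 0.36·17.928 = 11.1088.
Var(X) = E[X²] − (E[X])² = 11.1088 − 7.74191 = 3.36687.
SD(X) = √3.36687 = 1.8349.

1.8349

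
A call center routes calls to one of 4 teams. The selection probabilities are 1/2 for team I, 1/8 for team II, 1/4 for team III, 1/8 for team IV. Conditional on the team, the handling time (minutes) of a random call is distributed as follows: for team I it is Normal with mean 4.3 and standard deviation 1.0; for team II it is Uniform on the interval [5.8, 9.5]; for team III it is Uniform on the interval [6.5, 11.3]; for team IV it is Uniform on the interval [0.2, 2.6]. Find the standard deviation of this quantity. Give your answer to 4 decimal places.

2.7334

Per component, I: μ=4.3, E[X²]=19.49; II: μ=7.65, E[X²]=59.6633; III: μ=8.9, E[X²]=81.13; IV: μ=1.4, E[X²]=2.44.
E[X] = 0.5·4.3 + 0.125·7.65 + 0.25·8.9 + 0.125·1.4 = 5.50625.
E[X²] = 0.5·19.49 + 0.125·59.6633 + 0.25·81.13 + 0.125·2.44 = 37.7904.
Var(X) = E[X²] − (E[X])² = 37.7904 − 30.3188 = 7.47163.
SD(X) = √7.47163 = 2.73343.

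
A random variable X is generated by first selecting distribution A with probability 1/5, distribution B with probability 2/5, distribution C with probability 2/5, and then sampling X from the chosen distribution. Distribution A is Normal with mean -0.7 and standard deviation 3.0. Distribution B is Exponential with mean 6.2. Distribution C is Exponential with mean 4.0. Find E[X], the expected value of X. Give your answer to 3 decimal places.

Component means — A: -0.7; B: 6.2; C: 4.
E[X] = 0.2·-0.7 + 0.4·6.2 + 0.4·4 = 3.94.

3.940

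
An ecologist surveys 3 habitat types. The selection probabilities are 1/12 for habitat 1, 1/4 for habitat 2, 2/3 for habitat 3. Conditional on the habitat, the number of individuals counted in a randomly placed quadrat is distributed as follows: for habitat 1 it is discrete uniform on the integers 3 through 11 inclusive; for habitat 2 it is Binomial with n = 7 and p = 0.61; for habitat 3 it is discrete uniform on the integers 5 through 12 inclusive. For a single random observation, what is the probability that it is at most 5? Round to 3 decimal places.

0.318

Conditional on each habitat, P(X ≤ 5): 1: 0.333333; 2: 0.827922; 3: 0.125.
By total probability, P(X ≤ 5) = 0.0833333·0.333333 + 0.25·0.827922 + 0.666667·0.125 = 0.318092.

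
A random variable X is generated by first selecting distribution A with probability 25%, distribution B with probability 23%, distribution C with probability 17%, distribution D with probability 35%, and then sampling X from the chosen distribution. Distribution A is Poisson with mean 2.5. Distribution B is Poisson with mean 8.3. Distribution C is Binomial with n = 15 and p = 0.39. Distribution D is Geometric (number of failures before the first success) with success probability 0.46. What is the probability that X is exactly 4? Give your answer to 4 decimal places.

Conditional on each component, P(X = 4): A: 0.133602; B: 0.0491425; C: 0.13741; D: 0.0391141.
By total probability, P(X = 4) = 0.25·0.133602 + 0.23·0.0491425 + 0.17·0.13741 + 0.35·0.0391141 = 0.0817529.

0.0818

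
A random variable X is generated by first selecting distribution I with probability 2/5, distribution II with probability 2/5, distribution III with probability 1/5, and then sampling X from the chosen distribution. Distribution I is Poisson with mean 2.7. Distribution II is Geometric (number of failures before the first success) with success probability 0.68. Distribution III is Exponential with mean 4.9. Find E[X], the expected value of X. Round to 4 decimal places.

Component means — I: 2.7; II: 0.470588; III: 4.9.
E[X] = 0.4·2.7 + 0.4·0.470588 + 0.2·4.9 = 2.24824.

2.2482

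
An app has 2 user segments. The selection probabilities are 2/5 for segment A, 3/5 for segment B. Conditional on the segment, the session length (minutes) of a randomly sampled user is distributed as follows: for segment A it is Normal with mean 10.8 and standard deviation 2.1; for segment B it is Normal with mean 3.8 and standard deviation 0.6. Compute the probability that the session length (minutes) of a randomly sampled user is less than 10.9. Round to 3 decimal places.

Conditional on each segment, P(X < 10.9): A: 0.51899; B: 1.
By total probability, P(X < 10.9) = 0.4·0.51899 + 0.6·1 = 0.807596.

0.808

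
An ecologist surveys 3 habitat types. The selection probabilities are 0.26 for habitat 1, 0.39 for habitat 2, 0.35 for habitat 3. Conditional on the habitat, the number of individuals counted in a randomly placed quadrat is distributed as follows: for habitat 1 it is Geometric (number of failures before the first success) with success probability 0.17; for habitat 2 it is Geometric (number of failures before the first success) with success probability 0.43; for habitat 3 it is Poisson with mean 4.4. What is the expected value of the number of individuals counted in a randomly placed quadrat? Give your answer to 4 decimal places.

Component means — 1: 4.88235; 2: 1.32558; 3: 4.4.
E[X] = 0.26·4.88235 + 0.39·1.32558 + 0.35·4.4 = 3.32639.

3.3264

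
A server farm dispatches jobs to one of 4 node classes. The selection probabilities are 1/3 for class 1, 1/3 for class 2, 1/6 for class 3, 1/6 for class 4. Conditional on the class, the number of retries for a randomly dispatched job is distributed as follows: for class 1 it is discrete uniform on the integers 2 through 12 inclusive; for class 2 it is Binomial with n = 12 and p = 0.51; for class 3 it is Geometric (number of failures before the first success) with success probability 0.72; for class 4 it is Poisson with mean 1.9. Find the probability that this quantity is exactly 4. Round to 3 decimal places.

0.082

Conditional on each class, P(X = 4): 1: 0.0909091; 2: 0.11129; 3: 0.00442552; 4: 0.0812164.
By total probability, P(X = 4) = 0.333333·0.0909091 + 0.333333·0.11129 + 0.166667·0.00442552 + 0.166667·0.0812164 = 0.0816732.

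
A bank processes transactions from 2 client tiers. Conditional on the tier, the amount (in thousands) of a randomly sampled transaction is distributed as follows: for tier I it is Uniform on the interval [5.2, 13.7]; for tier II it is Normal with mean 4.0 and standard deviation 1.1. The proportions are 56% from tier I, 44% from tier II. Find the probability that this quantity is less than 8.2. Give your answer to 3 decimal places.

0.638

Conditional on each tier, P(X < 8.2): I: 0.352941; II: 0.999933.
By total probability, P(X < 8.2) = 0.56·0.352941 + 0.44·0.999933 = 0.637617.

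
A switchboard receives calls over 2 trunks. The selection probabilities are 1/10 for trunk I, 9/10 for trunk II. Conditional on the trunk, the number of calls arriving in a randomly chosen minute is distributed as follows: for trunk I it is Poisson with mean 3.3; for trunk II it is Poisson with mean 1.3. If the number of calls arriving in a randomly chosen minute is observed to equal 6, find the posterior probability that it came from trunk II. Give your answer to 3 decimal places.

0.199

Likelihoods P(X=6 | ·): I: 0.0661575; II: 0.00182703.
Posterior ∝ prior × likelihood. Numerator for II: 0.9·0.00182703 = 0.00164432.
Normalizing constant: 0.1·0.0661575 + 0.9·0.00182703 = 0.00826008.
P(II | observation) = 0.00164432 / 0.00826008 = 0.199069.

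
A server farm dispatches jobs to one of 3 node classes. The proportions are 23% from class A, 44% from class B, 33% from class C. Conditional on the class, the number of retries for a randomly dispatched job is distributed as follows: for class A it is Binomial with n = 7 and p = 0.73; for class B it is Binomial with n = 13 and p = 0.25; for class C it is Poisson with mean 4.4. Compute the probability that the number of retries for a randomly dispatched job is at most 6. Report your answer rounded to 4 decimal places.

Conditional on each class, P(X ≤ 6): A: 0.889526; B: 0.97571; C: 0.843645.
By total probability, P(X ≤ 6) = 0.23·0.889526 + 0.44·0.97571 + 0.33·0.843645 = 0.912306.

0.9123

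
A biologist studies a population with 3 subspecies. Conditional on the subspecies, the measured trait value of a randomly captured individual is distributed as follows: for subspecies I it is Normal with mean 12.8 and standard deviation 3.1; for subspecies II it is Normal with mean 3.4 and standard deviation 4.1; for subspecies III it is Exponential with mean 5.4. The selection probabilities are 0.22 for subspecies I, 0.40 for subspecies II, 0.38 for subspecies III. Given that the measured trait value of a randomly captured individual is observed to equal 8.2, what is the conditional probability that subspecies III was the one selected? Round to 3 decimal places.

0.347

Likelihoods f(8.2 | ·): I: 0.0427974; II: 0.0490345; III: 0.0405622.
Posterior ∝ prior × likelihood. Numerator for III: 0.38·0.0405622 = 0.0154137.
Normalizing constant: 0.22·0.0427974 + 0.4·0.0490345 + 0.38·0.0405622 = 0.0444429.
P(III | observation) = 0.0154137 / 0.0444429 = 0.346819.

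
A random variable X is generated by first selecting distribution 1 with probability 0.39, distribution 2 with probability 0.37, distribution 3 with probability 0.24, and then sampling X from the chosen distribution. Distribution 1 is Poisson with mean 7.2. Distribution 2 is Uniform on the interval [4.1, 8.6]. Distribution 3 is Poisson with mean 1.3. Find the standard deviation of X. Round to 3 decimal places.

3.061

Per component, 1: μ=7.2, E[X²]=59.04; 2: μ=6.35, E[X²]=42.01; 3: μ=1.3, E[X²]=2.99.
E[X] = 0.39·7.2 + 0.37·6.35 + 0.24·1.3 = 5.4695.
E[X²] = 0.39·59.04 + 0.37·42.01 + 0.24·2.99 = 39.2869.
Var(X) = E[X²] − (E[X])² = 39.2869 − 29.9154 = 9.37147.
SD(X) = √9.37147 = 3.06129.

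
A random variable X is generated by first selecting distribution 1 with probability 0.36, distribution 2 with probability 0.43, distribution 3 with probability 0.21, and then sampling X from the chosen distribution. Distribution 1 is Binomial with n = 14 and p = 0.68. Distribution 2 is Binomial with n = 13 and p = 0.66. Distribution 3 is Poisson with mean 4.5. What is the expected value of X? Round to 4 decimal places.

Component means — 1: 9.52; 2: 8.58; 3: 4.5.
E[X] = 0.36·9.52 + 0.43·8.58 + 0.21·4.5 = 8.0616.

8.0616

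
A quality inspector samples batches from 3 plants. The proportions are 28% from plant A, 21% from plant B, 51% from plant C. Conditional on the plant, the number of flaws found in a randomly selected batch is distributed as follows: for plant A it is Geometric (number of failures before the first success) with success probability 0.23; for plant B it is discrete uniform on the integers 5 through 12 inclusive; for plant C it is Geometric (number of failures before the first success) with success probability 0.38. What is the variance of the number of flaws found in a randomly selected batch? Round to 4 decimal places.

14.4018

Per component, A: μ=3.34783, E[X²]=25.7637; B: μ=8.5, E[X²]=77.5; C: μ=1.63158, E[X²]=6.95568.
E[X] = 0.28·3.34783 + 0.21·8.5 + 0.51·1.63158 = 3.5545.
E[X²] = 0.28·25.7637 + 0.21·77.5 + 0.51·6.95568 = 27.0362.
Var(X) = E[X²] − (E[X])² = 27.0362 − 12.6344 = 14.4018.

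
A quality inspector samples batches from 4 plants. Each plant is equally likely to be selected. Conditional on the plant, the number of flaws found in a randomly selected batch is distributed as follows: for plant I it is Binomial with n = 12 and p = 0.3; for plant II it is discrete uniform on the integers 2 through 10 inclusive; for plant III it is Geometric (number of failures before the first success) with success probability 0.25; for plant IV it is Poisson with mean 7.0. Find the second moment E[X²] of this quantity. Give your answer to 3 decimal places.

33.787

For each component E[X²] = Var + (mean)², giving I: 15.48; II: 42.6667; III: 21; IV: 56.
Overall E[X²] = 0.25·15.48 + 0.25·42.6667 + 0.25·21 + 0.25·56 = 33.7867.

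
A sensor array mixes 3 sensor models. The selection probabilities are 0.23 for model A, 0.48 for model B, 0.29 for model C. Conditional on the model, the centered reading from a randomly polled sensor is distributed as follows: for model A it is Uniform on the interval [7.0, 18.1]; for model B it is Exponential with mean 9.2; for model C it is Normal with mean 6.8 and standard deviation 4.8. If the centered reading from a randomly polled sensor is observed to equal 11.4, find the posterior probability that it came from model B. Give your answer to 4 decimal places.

Likelihoods f(11.4 | ·): A: 0.0900901; B: 0.0314822; C: 0.0525098.
Posterior ∝ prior × likelihood. Numerator for B: 0.48·0.0314822 = 0.0151114.
Normalizing constant: 0.23·0.0900901 + 0.48·0.0314822 + 0.29·0.0525098 = 0.05106.
P(B | observation) = 0.0151114 / 0.05106 = 0.295955.

0.2960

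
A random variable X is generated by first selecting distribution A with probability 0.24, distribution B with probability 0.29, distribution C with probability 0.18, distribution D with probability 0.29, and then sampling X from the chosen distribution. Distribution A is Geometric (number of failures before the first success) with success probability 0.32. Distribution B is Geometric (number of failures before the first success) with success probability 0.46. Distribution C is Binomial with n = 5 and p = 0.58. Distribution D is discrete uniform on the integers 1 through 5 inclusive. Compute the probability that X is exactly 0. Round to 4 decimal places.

Conditional on each component, P(X = 0): A: 0.32; B: 0.46; C: 0.0130691; D: 0.
By total probability, P(X = 0) = 0.24·0.32 + 0.29·0.46 + 0.18·0.0130691 + 0.29·0 = 0.212552.

0.2126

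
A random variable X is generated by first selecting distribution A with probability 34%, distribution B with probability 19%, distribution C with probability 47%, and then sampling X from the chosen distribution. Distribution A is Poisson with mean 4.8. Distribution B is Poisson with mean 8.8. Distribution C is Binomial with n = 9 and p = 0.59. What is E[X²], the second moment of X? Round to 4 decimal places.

40.1266

For each component E[X²] = Var + (mean)², giving A: 27.84; B: 86.24; C: 30.3732.
Overall E[X²] = 0.34·27.84 + 0.19·86.24 + 0.47·30.3732 = 40.1266.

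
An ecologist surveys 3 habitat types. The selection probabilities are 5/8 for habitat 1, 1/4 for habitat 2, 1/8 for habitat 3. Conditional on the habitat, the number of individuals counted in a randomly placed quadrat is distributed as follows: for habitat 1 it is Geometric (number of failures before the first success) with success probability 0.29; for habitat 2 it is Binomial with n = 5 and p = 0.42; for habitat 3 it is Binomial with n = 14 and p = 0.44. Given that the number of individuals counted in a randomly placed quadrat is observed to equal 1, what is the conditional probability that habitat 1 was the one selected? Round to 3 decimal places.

Likelihoods P(X=1 | ·): 1: 0.2059; 2: 0.237646; 3: 0.00328114.
Posterior ∝ prior × likelihood. Numerator for 1: 0.625·0.2059 = 0.128687.
Normalizing constant: 0.625·0.2059 + 0.25·0.237646 + 0.125·0.00328114 = 0.188509.
P(1 | observation) = 0.128687 / 0.188509 = 0.682659.

0.683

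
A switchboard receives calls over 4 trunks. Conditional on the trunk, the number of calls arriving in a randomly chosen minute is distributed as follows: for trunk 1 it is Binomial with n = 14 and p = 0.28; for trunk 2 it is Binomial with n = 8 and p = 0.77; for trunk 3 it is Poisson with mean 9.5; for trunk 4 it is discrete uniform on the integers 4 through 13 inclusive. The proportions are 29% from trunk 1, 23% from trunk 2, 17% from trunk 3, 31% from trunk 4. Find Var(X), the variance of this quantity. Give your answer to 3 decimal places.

9.952

Per component, 1: μ=3.92, E[X²]=18.1888; 2: μ=6.16, E[X²]=39.3624; 3: μ=9.5, E[X²]=99.75; 4: μ=8.5, E[X²]=80.5.
E[X] = 0.29·3.92 + 0.23·6.16 + 0.17·9.5 + 0.31·8.5 = 6.8036.
E[X²] = 0.29·18.1888 + 0.23·39.3624 + 0.17·99.75 + 0.31·80.5 = 56.2406.
Var(X) = E[X²] − (E[X])² = 56.2406 − 46.289 = 9.95163.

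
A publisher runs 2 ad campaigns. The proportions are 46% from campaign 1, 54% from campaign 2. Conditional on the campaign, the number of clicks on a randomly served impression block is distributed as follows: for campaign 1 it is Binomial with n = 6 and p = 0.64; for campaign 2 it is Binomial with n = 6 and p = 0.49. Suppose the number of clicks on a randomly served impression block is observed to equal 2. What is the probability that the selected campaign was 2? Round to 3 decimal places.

Likelihoods P(X=2 | ·): 1: 0.103196; 2: 0.243649.
Posterior ∝ prior × likelihood. Numerator for 2: 0.54·0.243649 = 0.13157.
Normalizing constant: 0.46·0.103196 + 0.54·0.243649 = 0.17904.
P(2 | observation) = 0.13157 / 0.17904 = 0.734864.

0.735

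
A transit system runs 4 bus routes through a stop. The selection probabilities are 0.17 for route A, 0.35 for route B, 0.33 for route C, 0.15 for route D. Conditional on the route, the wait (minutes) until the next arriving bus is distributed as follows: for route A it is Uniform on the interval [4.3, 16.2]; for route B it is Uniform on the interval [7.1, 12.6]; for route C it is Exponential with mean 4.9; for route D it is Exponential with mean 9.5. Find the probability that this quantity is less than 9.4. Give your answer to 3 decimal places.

Conditional on each route, P(X < 9.4): A: 0.428571; B: 0.418182; C: 0.853153; D: 0.628228.
By total probability, P(X < 9.4) = 0.17·0.428571 + 0.35·0.418182 + 0.33·0.853153 + 0.15·0.628228 = 0.594996.

0.595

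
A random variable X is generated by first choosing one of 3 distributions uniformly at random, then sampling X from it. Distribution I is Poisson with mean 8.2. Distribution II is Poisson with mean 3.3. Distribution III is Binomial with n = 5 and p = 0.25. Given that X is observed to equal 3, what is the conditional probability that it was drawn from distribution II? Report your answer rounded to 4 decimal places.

Likelihoods P(X=3 | ·): I: 0.0252392; II: 0.220912; III: 0.0878906.
Posterior ∝ prior × likelihood. Numerator for II: 0.333333·0.220912 = 0.0736372.
Normalizing constant: 0.333333·0.0252392 + 0.333333·0.220912 + 0.333333·0.0878906 = 0.111347.
P(II | observation) = 0.0736372 / 0.111347 = 0.66133.

0.6613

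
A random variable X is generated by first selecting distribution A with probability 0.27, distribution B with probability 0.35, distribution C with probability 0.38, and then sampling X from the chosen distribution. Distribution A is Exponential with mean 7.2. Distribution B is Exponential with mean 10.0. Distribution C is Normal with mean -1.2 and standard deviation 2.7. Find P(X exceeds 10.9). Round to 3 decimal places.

0.177

Conditional on each component, P(X > 10.9): A: 0.220053; B: 0.336216; C: 3.70633e-06.
By total probability, P(X > 10.9) = 0.27·0.220053 + 0.35·0.336216 + 0.38·3.70633e-06 = 0.177091.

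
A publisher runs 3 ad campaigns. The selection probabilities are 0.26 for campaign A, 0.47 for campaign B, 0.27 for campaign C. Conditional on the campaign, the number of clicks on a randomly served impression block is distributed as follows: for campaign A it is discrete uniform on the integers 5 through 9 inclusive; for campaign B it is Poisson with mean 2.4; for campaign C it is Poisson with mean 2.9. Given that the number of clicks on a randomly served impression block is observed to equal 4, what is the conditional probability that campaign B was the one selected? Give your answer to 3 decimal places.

Likelihoods P(X=4 | ·): A: 0; B: 0.125408; C: 0.162154.
Posterior ∝ prior × likelihood. Numerator for B: 0.47·0.125408 = 0.058942.
Normalizing constant: 0.26·0 + 0.47·0.125408 + 0.27·0.162154 = 0.102723.
P(B | observation) = 0.058942 / 0.102723 = 0.573793.

0.574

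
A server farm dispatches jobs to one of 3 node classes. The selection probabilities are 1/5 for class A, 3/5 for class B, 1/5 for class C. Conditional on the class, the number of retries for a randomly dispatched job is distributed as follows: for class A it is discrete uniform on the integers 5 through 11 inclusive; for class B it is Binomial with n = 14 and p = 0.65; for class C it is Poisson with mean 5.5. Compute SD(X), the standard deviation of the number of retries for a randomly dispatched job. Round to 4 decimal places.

2.4003

Per component, A: μ=8, E[X²]=68; B: μ=9.1, E[X²]=85.995; C: μ=5.5, E[X²]=35.75.
E[X] = 0.2·8 + 0.6·9.1 + 0.2·5.5 = 8.16.
E[X²] = 0.2·68 + 0.6·85.995 + 0.2·35.75 = 72.347.
Var(X) = E[X²] − (E[X])² = 72.347 − 66.5856 = 5.7614.
SD(X) = √5.7614 = 2.40029.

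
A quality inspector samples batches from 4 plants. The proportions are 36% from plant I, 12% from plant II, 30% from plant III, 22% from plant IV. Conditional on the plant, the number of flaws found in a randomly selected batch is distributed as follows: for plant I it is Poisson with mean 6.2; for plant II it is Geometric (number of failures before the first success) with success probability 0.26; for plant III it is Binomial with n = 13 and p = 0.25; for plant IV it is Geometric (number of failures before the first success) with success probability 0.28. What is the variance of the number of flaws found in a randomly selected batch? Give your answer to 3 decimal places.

Per component, I: μ=6.2, E[X²]=44.64; II: μ=2.84615, E[X²]=19.0473; III: μ=3.25, E[X²]=13; IV: μ=2.57143, E[X²]=15.7959.
E[X] = 0.36·6.2 + 0.12·2.84615 + 0.3·3.25 + 0.22·2.57143 = 4.11425.
E[X²] = 0.36·44.64 + 0.12·19.0473 + 0.3·13 + 0.22·15.7959 = 25.7312.
Var(X) = E[X²] − (E[X])² = 25.7312 − 16.9271 = 8.80411.

8.804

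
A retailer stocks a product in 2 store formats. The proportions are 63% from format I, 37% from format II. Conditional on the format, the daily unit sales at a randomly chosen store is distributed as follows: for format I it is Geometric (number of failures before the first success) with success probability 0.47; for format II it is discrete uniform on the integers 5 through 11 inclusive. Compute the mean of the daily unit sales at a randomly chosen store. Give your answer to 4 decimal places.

Component means — I: 1.12766; II: 8.
E[X] = 0.63·1.12766 + 0.37·8 = 3.67043.

3.6704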